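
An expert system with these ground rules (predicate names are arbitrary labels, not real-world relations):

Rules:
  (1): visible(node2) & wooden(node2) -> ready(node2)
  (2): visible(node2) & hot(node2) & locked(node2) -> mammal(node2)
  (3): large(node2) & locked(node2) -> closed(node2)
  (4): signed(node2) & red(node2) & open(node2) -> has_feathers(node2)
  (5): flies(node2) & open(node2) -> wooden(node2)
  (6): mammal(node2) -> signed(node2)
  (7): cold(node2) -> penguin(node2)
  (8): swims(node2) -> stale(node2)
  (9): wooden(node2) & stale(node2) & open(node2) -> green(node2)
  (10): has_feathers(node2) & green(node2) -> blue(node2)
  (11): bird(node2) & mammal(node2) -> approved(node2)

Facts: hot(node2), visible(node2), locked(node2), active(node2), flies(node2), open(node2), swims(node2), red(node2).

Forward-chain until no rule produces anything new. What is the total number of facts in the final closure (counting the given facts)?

Round 1: (2) [visible(node2) & hot(node2) & locked(node2) -> mammal(node2)]; (5) [flies(node2) & open(node2) -> wooden(node2)]; (8) [swims(node2) -> stale(node2)]. New: mammal(node2), wooden(node2), stale(node2).
Round 2: (1) [visible(node2) & wooden(node2) -> ready(node2)]; (6) [mammal(node2) -> signed(node2)]; (9) [wooden(node2) & stale(node2) & open(node2) -> green(node2)]. New: ready(node2), signed(node2), green(node2).
Round 3: (4) [signed(node2) & red(node2) & open(node2) -> has_feathers(node2)]. New: has_feathers(node2).
Round 4: (10) [has_feathers(node2) & green(node2) -> blue(node2)]. New: blue(node2).
Closure: {active(node2), blue(node2), flies(node2), green(node2), has_feathers(node2), hot(node2), locked(node2), mammal(node2), open(node2), ready(node2), red(node2), signed(node2), stale(node2), swims(node2), visible(node2), wooden(node2)} — 16 facts.

16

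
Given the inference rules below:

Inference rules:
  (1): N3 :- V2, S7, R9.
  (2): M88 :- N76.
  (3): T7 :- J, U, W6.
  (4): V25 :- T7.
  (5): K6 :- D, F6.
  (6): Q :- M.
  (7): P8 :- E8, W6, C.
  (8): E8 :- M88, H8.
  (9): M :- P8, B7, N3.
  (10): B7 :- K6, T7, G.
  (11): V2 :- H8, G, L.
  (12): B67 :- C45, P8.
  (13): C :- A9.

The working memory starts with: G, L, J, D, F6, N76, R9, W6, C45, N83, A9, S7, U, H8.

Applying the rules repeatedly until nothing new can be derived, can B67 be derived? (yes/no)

yes

[1] (2) [M88 :- N76.]; (3) [T7 :- J, U, W6.]; (5) [K6 :- D, F6.]; (11) [V2 :- H8, G, L.]; (13) [C :- A9.]. ⇒ new: M88, T7, K6, V2, C.
[2] (1) [N3 :- V2, S7, R9.]; (4) [V25 :- T7.]; (8) [E8 :- M88, H8.]; (10) [B7 :- K6, T7, G.]. ⇒ new: N3, V25, E8, B7.
[3] (7) [P8 :- E8, W6, C.]. ⇒ new: P8.
[4] (9) [M :- P8, B7, N3.]; (12) [B67 :- C45, P8.]. ⇒ new: M, B67.
[5] (6) [Q :- M.]. ⇒ new: Q.
B67 appears in round 4, so it is derivable.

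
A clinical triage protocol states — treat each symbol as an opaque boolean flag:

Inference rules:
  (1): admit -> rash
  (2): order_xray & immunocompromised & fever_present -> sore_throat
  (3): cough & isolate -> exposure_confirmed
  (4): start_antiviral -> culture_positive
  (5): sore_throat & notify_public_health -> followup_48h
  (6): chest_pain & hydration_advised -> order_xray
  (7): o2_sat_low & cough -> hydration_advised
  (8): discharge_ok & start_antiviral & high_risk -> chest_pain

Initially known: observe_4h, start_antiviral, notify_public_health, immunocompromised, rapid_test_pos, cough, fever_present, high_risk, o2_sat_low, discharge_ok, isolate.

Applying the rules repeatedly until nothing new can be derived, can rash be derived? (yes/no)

[1] (3) [cough & isolate -> exposure_confirmed]; (4) [start_antiviral -> culture_positive]; (7) [o2_sat_low & cough -> hydration_advised]; (8) [discharge_ok & start_antiviral & high_risk -> chest_pain]. ⇒ new: exposure_confirmed, culture_positive, hydration_advised, chest_pain.
[2] (6) [chest_pain & hydration_advised -> order_xray]. ⇒ new: order_xray.
[3] (2) [order_xray & immunocompromised & fever_present -> sore_throat]. ⇒ new: sore_throat.
[4] (5) [sore_throat & notify_public_health -> followup_48h]. ⇒ new: followup_48h.
Fixed point reached. rash is concluded only by (1); (1) needs admit (never derived).

no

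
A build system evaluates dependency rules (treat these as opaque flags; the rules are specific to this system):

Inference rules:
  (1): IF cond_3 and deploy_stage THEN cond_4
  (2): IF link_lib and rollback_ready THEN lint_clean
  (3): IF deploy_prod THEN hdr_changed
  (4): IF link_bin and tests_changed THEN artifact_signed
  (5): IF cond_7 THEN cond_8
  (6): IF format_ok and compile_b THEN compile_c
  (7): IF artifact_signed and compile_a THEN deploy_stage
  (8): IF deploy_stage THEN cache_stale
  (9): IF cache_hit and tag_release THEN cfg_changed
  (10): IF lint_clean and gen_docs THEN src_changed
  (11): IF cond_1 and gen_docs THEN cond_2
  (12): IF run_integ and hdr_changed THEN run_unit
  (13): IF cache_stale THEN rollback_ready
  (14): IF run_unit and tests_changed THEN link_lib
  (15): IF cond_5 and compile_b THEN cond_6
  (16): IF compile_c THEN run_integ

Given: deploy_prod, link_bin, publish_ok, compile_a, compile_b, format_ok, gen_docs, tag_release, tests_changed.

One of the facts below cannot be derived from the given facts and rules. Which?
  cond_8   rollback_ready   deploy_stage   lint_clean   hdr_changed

Round 1 fires (3), (4), (6), giving hdr_changed, artifact_signed, compile_c.
Round 2 fires (7), (16), giving deploy_stage, run_integ.
Round 3 fires (8), (12), giving cache_stale, run_unit.
Round 4 fires (13), (14), giving rollback_ready, link_lib.
Round 5 fires (2), giving lint_clean.
Round 6 fires (10), giving src_changed.
Derived: deploy_stage (round 2), rollback_ready (round 4), hdr_changed (round 1), lint_clean (round 5). cond_8 never appears in any round.

cond_8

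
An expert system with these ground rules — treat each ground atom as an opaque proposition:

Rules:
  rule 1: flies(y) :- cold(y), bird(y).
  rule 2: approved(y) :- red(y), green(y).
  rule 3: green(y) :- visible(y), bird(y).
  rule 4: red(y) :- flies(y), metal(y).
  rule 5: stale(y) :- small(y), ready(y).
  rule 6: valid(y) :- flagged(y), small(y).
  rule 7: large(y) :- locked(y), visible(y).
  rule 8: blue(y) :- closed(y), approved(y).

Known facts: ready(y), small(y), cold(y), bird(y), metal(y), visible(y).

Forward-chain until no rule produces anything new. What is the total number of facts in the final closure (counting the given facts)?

11

[1] rule 1 [flies(y) :- cold(y), bird(y).]; rule 3 [green(y) :- visible(y), bird(y).]; rule 5 [stale(y) :- small(y), ready(y).]. ⇒ new: flies(y), green(y), stale(y).
[2] rule 4 [red(y) :- flies(y), metal(y).]. ⇒ new: red(y).
[3] rule 2 [approved(y) :- red(y), green(y).]. ⇒ new: approved(y).
Closure: {approved(y), bird(y), cold(y), flies(y), green(y), metal(y), ready(y), red(y), small(y), stale(y), visible(y)} — 11 facts.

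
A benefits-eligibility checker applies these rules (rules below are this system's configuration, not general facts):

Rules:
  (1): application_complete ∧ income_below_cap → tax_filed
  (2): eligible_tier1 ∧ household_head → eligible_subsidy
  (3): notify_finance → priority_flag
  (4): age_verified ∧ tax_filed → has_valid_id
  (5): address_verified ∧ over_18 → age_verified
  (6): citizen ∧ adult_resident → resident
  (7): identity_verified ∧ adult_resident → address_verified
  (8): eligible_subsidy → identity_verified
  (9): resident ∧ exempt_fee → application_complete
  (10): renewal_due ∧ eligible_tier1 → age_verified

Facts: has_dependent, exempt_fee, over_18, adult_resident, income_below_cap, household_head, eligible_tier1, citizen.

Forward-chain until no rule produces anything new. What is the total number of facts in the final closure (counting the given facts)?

[1] (2) [eligible_tier1 ∧ household_head → eligible_subsidy]; (6) [citizen ∧ adult_resident → resident]. ⇒ new: eligible_subsidy, resident.
[2] (8) [eligible_subsidy → identity_verified]; (9) [resident ∧ exempt_fee → application_complete]. ⇒ new: identity_verified, application_complete.
[3] (1) [application_complete ∧ income_below_cap → tax_filed]; (7) [identity_verified ∧ adult_resident → address_verified]. ⇒ new: tax_filed, address_verified.
[4] (5) [address_verified ∧ over_18 → age_verified]. ⇒ new: age_verified.
[5] (4) [age_verified ∧ tax_filed → has_valid_id]. ⇒ new: has_valid_id.
Closure: {address_verified, adult_resident, age_verified, application_complete, citizen, eligible_subsidy, eligible_tier1, exempt_fee, has_dependent, has_valid_id, household_head, identity_verified, income_below_cap, over_18, resident, tax_filed} — 16 facts.

16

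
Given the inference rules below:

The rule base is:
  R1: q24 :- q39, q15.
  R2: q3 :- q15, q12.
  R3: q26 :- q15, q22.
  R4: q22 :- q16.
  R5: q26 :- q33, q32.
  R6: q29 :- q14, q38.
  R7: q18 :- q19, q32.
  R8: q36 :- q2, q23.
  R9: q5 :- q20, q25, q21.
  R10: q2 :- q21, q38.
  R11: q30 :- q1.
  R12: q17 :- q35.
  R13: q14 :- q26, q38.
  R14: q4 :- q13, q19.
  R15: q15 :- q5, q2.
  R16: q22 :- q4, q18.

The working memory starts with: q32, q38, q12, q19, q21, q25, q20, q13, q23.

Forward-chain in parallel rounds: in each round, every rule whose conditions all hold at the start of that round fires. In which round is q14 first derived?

4

Round 1 — R7, R9, R10, R14, derive q18, q5, q2, q4.
Round 2 — R8, R15, R16, derive q36, q15, q22.
Round 3 — R2, R3, derive q3, q26.
Round 4 — R13, derive q14.
q14 first appears in round 4.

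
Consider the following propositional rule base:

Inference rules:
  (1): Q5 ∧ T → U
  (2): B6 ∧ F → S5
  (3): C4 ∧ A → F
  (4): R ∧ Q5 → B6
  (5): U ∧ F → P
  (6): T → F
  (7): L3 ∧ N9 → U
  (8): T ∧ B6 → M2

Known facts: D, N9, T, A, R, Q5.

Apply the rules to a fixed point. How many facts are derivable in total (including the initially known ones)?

Round 1 — (1), (4), (6), derive U, B6, F.
Round 2 — (2), (5), (8), derive S5, P, M2.
Closure: {A, B6, D, F, M2, N9, P, Q5, R, S5, T, U} — 12 facts.

12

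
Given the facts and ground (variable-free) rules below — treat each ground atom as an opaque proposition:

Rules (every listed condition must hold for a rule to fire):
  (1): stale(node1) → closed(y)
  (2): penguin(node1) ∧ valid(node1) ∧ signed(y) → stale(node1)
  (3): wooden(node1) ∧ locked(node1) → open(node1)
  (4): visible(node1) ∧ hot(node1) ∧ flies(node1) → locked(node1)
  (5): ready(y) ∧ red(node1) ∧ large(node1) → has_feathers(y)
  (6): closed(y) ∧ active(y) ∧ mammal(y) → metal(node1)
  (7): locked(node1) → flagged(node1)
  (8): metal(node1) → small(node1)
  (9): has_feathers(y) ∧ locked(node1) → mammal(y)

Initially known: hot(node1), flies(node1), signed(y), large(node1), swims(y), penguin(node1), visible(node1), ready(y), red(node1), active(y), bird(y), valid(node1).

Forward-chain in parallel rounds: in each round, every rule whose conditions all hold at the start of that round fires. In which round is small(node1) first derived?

4

Round 1 — (2), (4), (5), derive stale(node1), locked(node1), has_feathers(y).
Round 2 — (1), (7), (9), derive closed(y), flagged(node1), mammal(y).
Round 3 — (6), derive metal(node1).
Round 4 — (8), derive small(node1).
small(node1) first appears in round 4.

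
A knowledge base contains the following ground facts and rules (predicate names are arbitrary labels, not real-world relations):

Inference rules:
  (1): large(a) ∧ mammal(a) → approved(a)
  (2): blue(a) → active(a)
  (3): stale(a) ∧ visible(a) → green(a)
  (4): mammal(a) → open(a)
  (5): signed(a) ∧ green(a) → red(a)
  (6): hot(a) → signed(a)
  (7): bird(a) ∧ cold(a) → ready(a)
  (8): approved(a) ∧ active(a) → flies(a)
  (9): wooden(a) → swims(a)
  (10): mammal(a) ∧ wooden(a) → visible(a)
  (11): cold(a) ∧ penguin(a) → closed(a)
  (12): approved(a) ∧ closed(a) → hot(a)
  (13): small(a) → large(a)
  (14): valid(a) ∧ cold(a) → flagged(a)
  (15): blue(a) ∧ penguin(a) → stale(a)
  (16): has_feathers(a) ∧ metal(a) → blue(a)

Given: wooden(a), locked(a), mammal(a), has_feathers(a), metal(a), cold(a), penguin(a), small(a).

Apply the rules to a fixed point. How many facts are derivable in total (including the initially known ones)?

Round 1 fires (4), (9), (10), (11), (13), (16), giving open(a), swims(a), visible(a), closed(a), large(a), blue(a).
Round 2 fires (1), (2), (15), giving approved(a), active(a), stale(a).
Round 3 fires (3), (8), (12), giving green(a), flies(a), hot(a).
Round 4 fires (6), giving signed(a).
Round 5 fires (5), giving red(a).
Closure: {active(a), approved(a), blue(a), closed(a), cold(a), flies(a), green(a), has_feathers(a), hot(a), large(a), locked(a), mammal(a), metal(a), open(a), penguin(a), red(a), signed(a), small(a), stale(a), swims(a), visible(a), wooden(a)} — 22 facts.

22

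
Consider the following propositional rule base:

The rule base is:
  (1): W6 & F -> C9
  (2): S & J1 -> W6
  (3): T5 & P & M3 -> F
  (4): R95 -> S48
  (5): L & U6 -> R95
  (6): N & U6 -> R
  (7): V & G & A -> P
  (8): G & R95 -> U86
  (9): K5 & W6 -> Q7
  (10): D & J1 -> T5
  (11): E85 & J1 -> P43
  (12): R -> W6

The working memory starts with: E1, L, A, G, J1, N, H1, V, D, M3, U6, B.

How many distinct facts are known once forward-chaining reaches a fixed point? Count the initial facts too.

[1] (5) [L & U6 -> R95]; (6) [N & U6 -> R]; (7) [V & G & A -> P]; (10) [D & J1 -> T5]. ⇒ new: R95, R, P, T5.
[2] (3) [T5 & P & M3 -> F]; (4) [R95 -> S48]; (8) [G & R95 -> U86]; (12) [R -> W6]. ⇒ new: F, S48, U86, W6.
[3] (1) [W6 & F -> C9]. ⇒ new: C9.
Closure: {A, B, C9, D, E1, F, G, H1, J1, L, M3, N, P, R, R95, S48, T5, U6, U86, V, W6} — 21 facts.

21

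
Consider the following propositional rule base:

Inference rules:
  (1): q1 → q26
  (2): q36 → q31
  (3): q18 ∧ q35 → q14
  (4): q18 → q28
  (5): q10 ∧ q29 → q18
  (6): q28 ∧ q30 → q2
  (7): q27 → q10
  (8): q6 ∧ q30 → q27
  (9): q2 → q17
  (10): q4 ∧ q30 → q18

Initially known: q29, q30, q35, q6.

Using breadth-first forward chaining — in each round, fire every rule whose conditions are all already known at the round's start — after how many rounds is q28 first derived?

Round 1 — (8), derive q27.
Round 2 — (7), derive q10.
Round 3 — (5), derive q18.
Round 4 — (3), (4), derive q14, q28.
q28 first appears in round 4.

4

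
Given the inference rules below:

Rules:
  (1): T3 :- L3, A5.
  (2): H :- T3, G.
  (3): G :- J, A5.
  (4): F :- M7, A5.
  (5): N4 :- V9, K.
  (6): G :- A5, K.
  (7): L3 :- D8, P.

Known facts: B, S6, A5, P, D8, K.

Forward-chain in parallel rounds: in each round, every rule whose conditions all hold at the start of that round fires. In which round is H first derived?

3

Round 1: (6) [G :- A5, K.]; (7) [L3 :- D8, P.]. Adds G, L3.
Round 2: (1) [T3 :- L3, A5.]. Adds T3.
Round 3: (2) [H :- T3, G.]. Adds H.
H first appears in round 3.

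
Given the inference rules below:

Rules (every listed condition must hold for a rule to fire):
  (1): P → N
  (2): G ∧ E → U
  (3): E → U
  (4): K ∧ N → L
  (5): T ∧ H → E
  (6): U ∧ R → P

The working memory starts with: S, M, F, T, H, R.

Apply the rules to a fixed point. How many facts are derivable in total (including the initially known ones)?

10

Round 1: (5) [T ∧ H → E]. Adds E.
Round 2: (3) [E → U]. Adds U.
Round 3: (6) [U ∧ R → P]. Adds P.
Round 4: (1) [P → N]. Adds N.
Closure: {E, F, H, M, N, P, R, S, T, U} — 10 facts.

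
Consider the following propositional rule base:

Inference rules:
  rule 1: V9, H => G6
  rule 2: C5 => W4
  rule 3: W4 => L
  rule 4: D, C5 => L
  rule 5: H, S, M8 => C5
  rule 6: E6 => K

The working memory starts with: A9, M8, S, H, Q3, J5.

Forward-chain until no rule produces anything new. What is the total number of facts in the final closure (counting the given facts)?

9

Round 1 — rule 5, derive C5.
Round 2 — rule 2, derive W4.
Round 3 — rule 3, derive L.
Closure: {A9, C5, H, J5, L, M8, Q3, S, W4} — 9 facts.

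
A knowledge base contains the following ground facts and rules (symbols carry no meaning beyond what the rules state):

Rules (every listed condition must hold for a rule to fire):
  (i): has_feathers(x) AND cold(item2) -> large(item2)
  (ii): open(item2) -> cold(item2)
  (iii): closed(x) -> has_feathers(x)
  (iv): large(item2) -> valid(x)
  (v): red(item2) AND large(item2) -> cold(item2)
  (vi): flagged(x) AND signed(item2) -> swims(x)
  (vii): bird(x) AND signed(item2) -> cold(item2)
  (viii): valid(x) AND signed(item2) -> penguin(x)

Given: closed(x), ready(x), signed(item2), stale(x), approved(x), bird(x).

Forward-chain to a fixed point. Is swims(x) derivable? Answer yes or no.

Round 1 fires (iii), (vii), giving has_feathers(x), cold(item2).
Round 2 fires (i), giving large(item2).
Round 3 fires (iv), giving valid(x).
Round 4 fires (viii), giving penguin(x).
Fixed point reached. swims(x) is concluded only by (vi); (vi) needs flagged(x) (never derived).

no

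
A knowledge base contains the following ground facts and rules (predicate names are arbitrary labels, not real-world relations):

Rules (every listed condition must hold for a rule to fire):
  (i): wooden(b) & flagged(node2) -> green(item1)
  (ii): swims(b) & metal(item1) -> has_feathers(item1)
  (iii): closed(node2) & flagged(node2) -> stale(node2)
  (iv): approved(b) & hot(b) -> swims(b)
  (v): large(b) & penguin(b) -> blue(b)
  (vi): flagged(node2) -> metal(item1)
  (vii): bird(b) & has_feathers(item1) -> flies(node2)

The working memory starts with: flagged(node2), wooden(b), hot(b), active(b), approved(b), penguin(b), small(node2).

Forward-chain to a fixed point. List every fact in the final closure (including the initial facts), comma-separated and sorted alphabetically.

active(b), approved(b), flagged(node2), green(item1), has_feathers(item1), hot(b), metal(item1), penguin(b), small(node2), swims(b), wooden(b)

Round 1 fires (i), (iv), (vi), giving green(item1), swims(b), metal(item1).
Round 2 fires (ii), giving has_feathers(item1).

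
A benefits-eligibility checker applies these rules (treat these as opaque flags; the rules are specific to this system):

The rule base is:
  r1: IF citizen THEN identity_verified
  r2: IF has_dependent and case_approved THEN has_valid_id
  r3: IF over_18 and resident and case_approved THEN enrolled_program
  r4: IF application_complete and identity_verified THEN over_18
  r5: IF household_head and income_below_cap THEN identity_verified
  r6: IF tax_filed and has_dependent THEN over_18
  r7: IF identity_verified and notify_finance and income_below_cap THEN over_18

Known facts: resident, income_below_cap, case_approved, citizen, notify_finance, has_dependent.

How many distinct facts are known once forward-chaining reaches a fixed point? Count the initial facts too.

10

Round 1 — r1, r2, derive identity_verified, has_valid_id.
Round 2 — r7, derive over_18.
Round 3 — r3, derive enrolled_program.
Closure: {case_approved, citizen, enrolled_program, has_dependent, has_valid_id, identity_verified, income_below_cap, notify_finance, over_18, resident} — 10 facts.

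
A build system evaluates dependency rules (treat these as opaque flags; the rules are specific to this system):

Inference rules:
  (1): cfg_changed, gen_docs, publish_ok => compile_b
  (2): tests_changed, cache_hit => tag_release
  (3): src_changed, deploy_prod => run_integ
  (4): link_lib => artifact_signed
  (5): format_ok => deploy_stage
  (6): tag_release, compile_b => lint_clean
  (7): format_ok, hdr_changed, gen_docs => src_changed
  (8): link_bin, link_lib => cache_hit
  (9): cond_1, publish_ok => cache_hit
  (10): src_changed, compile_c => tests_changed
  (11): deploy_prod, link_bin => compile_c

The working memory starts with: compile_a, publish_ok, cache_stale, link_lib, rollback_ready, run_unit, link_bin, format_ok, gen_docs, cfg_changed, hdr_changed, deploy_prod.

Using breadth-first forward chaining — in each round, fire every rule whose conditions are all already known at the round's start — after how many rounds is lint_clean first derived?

4

Round 1 — (1), (4), (5), (7), (8), (11), derive compile_b, artifact_signed, deploy_stage, src_changed, cache_hit, compile_c.
Round 2 — (3), (10), derive run_integ, tests_changed.
Round 3 — (2), derive tag_release.
Round 4 — (6), derive lint_clean.
lint_clean first appears in round 4.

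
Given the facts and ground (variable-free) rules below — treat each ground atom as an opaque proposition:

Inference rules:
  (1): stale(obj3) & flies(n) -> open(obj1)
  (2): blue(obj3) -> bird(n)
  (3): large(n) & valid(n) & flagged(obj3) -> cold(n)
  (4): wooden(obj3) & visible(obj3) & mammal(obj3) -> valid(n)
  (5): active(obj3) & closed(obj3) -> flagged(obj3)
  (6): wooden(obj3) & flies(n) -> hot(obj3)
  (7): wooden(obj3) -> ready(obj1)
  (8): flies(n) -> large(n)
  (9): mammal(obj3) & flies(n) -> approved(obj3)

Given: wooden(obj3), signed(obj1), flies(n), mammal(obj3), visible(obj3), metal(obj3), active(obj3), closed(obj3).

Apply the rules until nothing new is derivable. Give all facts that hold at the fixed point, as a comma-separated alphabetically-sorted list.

active(obj3), approved(obj3), closed(obj3), cold(n), flagged(obj3), flies(n), hot(obj3), large(n), mammal(obj3), metal(obj3), ready(obj1), signed(obj1), valid(n), visible(obj3), wooden(obj3)

Round 1: (4) [wooden(obj3) & visible(obj3) & mammal(obj3) -> valid(n)]; (5) [active(obj3) & closed(obj3) -> flagged(obj3)]; (6) [wooden(obj3) & flies(n) -> hot(obj3)]; (7) [wooden(obj3) -> ready(obj1)]; (8) [flies(n) -> large(n)]; (9) [mammal(obj3) & flies(n) -> approved(obj3)]. Adds valid(n), flagged(obj3), hot(obj3), ready(obj1), large(n), approved(obj3).
Round 2: (3) [large(n) & valid(n) & flagged(obj3) -> cold(n)]. Adds cold(n).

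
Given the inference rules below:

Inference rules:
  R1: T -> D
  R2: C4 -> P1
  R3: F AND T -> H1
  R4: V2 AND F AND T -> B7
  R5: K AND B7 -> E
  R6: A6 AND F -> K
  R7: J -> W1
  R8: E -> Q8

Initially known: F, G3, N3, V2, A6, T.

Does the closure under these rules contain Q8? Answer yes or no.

yes

[1] R1 [T -> D]; R3 [F AND T -> H1]; R4 [V2 AND F AND T -> B7]; R6 [A6 AND F -> K]. ⇒ new: D, H1, B7, K.
[2] R5 [K AND B7 -> E]. ⇒ new: E.
[3] R8 [E -> Q8]. ⇒ new: Q8.
Q8 appears in round 3, so it is derivable.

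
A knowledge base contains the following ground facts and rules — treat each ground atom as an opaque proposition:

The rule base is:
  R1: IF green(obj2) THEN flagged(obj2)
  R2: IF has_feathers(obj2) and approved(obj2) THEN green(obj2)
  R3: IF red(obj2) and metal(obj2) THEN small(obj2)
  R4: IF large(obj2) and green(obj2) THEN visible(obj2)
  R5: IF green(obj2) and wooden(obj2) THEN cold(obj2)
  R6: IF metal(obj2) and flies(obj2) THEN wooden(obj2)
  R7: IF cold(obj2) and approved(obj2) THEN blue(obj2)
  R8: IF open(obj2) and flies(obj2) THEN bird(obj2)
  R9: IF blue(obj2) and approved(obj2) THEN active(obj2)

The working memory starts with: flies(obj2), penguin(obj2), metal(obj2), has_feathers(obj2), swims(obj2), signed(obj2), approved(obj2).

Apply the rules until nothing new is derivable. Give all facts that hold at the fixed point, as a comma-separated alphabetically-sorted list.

Round 1 fires R2, R6, giving green(obj2), wooden(obj2).
Round 2 fires R1, R5, giving flagged(obj2), cold(obj2).
Round 3 fires R7, giving blue(obj2).
Round 4 fires R9, giving active(obj2).

active(obj2), approved(obj2), blue(obj2), cold(obj2), flagged(obj2), flies(obj2), green(obj2), has_feathers(obj2), metal(obj2), penguin(obj2), signed(obj2), swims(obj2), wooden(obj2)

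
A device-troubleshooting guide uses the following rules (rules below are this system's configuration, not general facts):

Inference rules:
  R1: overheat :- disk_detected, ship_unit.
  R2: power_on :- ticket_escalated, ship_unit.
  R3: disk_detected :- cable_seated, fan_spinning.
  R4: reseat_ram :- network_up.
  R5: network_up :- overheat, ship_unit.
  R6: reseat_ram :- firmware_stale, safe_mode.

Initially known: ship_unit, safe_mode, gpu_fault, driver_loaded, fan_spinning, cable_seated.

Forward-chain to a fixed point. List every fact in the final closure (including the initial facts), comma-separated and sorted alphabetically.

cable_seated, disk_detected, driver_loaded, fan_spinning, gpu_fault, network_up, overheat, reseat_ram, safe_mode, ship_unit

[1] R3 [disk_detected :- cable_seated, fan_spinning.]. ⇒ new: disk_detected.
[2] R1 [overheat :- disk_detected, ship_unit.]. ⇒ new: overheat.
[3] R5 [network_up :- overheat, ship_unit.]. ⇒ new: network_up.
[4] R4 [reseat_ram :- network_up.]. ⇒ new: reseat_ram.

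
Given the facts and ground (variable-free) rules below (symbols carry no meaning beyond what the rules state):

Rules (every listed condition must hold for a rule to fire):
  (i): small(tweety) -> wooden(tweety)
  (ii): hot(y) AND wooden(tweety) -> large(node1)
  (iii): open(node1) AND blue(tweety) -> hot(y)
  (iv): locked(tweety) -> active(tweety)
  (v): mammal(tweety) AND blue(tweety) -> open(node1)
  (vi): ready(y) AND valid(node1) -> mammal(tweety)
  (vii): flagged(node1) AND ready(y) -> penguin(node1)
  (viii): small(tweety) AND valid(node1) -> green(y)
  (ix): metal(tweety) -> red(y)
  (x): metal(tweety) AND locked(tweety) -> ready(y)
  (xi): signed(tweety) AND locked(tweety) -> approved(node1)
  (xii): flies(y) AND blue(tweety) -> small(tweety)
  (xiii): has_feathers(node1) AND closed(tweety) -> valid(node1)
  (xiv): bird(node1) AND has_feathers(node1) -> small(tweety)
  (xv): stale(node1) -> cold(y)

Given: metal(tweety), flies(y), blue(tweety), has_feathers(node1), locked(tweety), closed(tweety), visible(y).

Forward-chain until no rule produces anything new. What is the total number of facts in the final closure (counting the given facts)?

Round 1 fires (iv), (ix), (x), (xii), (xiii), giving active(tweety), red(y), ready(y), small(tweety), valid(node1).
Round 2 fires (i), (vi), (viii), giving wooden(tweety), mammal(tweety), green(y).
Round 3 fires (v), giving open(node1).
Round 4 fires (iii), giving hot(y).
Round 5 fires (ii), giving large(node1).
Closure: {active(tweety), blue(tweety), closed(tweety), flies(y), green(y), has_feathers(node1), hot(y), large(node1), locked(tweety), mammal(tweety), metal(tweety), open(node1), ready(y), red(y), small(tweety), valid(node1), visible(y), wooden(tweety)} — 18 facts.

18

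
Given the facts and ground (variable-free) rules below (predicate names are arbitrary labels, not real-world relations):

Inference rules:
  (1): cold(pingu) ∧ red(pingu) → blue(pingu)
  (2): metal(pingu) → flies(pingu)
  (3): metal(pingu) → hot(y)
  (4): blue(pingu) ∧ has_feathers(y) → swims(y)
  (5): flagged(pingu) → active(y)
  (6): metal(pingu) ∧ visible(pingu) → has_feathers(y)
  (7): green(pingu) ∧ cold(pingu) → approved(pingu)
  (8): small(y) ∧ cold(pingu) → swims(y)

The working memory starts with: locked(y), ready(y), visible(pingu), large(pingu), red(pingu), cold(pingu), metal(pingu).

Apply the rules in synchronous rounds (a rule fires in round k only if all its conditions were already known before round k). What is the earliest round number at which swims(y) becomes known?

2

Round 1: (1) [cold(pingu) ∧ red(pingu) → blue(pingu)]; (2) [metal(pingu) → flies(pingu)]; (3) [metal(pingu) → hot(y)]; (6) [metal(pingu) ∧ visible(pingu) → has_feathers(y)]. New: blue(pingu), flies(pingu), hot(y), has_feathers(y).
Round 2: (4) [blue(pingu) ∧ has_feathers(y) → swims(y)]. New: swims(y).
swims(y) first appears in round 2.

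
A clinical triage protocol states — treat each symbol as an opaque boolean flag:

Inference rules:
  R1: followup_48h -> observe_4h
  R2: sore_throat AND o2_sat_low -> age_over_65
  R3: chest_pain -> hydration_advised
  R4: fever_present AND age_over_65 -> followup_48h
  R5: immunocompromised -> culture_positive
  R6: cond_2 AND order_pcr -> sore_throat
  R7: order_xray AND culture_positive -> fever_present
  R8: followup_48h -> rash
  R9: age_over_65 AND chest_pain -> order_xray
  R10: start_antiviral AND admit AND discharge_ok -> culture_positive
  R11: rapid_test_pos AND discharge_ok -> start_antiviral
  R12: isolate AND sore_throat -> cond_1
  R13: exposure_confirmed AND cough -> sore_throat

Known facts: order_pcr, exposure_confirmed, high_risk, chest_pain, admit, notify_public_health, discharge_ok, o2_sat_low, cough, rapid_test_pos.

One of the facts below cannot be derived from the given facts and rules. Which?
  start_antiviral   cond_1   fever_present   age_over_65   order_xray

cond_1

Round 1 fires R3, R11, R13, giving hydration_advised, start_antiviral, sore_throat.
Round 2 fires R2, R10, giving age_over_65, culture_positive.
Round 3 fires R9, giving order_xray.
Round 4 fires R7, giving fever_present.
Round 5 fires R4, giving followup_48h.
Round 6 fires R1, R8, giving observe_4h, rash.
Derived: fever_present (round 4), start_antiviral (round 1), order_xray (round 3), age_over_65 (round 2). cond_1 never appears in any round.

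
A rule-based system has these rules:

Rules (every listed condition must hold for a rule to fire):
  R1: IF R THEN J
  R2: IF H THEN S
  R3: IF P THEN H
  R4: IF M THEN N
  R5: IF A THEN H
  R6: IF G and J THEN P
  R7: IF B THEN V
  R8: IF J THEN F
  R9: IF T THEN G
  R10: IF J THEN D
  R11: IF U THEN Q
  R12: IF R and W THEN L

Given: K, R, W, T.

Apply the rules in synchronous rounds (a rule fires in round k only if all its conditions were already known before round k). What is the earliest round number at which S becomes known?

4

Round 1: R1 [IF R THEN J]; R9 [IF T THEN G]; R12 [IF R and W THEN L]. New: J, G, L.
Round 2: R6 [IF G and J THEN P]; R8 [IF J THEN F]; R10 [IF J THEN D]. New: P, F, D.
Round 3: R3 [IF P THEN H]. New: H.
Round 4: R2 [IF H THEN S]. New: S.
S first appears in round 4.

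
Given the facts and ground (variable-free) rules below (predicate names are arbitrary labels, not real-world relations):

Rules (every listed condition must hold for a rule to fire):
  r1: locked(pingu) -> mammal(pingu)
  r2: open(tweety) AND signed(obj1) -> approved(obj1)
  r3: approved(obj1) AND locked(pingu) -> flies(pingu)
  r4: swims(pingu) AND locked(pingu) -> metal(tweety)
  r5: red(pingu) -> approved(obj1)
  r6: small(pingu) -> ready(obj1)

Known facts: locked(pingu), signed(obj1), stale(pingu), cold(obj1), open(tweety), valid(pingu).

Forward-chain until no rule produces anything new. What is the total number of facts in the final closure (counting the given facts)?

9

[1] r1 [locked(pingu) -> mammal(pingu)]; r2 [open(tweety) AND signed(obj1) -> approved(obj1)]. ⇒ new: mammal(pingu), approved(obj1).
[2] r3 [approved(obj1) AND locked(pingu) -> flies(pingu)]. ⇒ new: flies(pingu).
Closure: {approved(obj1), cold(obj1), flies(pingu), locked(pingu), mammal(pingu), open(tweety), signed(obj1), stale(pingu), valid(pingu)} — 9 facts.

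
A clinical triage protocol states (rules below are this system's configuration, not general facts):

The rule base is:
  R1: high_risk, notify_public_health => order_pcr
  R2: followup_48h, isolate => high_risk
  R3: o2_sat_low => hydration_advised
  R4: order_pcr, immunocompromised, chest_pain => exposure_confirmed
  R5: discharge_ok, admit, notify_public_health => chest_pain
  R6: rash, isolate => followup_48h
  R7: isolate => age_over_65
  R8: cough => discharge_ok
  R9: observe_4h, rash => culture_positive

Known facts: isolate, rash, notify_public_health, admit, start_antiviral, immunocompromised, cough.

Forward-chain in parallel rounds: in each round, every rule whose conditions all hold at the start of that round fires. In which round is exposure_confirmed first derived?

Round 1 — R6, R7, R8, derive followup_48h, age_over_65, discharge_ok.
Round 2 — R2, R5, derive high_risk, chest_pain.
Round 3 — R1, derive order_pcr.
Round 4 — R4, derive exposure_confirmed.
exposure_confirmed first appears in round 4.

4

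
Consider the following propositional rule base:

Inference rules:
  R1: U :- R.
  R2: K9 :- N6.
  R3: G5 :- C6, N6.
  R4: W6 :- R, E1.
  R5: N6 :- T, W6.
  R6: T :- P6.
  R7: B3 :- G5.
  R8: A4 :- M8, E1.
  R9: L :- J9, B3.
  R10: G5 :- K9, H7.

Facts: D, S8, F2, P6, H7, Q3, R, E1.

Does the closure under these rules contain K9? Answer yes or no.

yes

Round 1 — R1, R4, R6, derive U, W6, T.
Round 2 — R5, derive N6.
Round 3 — R2, derive K9.
Round 4 — R10, derive G5.
Round 5 — R7, derive B3.
K9 appears in round 3, so it is derivable.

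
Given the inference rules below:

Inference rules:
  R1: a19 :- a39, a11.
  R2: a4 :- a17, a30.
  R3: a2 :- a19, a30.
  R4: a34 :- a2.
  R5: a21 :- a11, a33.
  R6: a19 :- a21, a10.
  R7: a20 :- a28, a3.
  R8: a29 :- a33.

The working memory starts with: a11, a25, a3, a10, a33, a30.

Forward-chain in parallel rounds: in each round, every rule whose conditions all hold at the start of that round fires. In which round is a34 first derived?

4

Round 1 — R5, R8, derive a21, a29.
Round 2 — R6, derive a19.
Round 3 — R3, derive a2.
Round 4 — R4, derive a34.
a34 first appears in round 4.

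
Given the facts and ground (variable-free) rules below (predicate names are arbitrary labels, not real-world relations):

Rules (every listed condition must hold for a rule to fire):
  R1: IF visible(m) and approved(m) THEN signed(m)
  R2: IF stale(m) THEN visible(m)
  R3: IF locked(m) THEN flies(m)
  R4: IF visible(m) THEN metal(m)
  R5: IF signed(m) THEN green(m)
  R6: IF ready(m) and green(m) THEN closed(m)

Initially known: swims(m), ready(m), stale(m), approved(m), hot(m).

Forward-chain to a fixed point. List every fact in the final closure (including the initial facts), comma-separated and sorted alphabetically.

approved(m), closed(m), green(m), hot(m), metal(m), ready(m), signed(m), stale(m), swims(m), visible(m)

[1] R2 [IF stale(m) THEN visible(m)]. ⇒ new: visible(m).
[2] R1 [IF visible(m) and approved(m) THEN signed(m)]; R4 [IF visible(m) THEN metal(m)]. ⇒ new: signed(m), metal(m).
[3] R5 [IF signed(m) THEN green(m)]. ⇒ new: green(m).
[4] R6 [IF ready(m) and green(m) THEN closed(m)]. ⇒ new: closed(m).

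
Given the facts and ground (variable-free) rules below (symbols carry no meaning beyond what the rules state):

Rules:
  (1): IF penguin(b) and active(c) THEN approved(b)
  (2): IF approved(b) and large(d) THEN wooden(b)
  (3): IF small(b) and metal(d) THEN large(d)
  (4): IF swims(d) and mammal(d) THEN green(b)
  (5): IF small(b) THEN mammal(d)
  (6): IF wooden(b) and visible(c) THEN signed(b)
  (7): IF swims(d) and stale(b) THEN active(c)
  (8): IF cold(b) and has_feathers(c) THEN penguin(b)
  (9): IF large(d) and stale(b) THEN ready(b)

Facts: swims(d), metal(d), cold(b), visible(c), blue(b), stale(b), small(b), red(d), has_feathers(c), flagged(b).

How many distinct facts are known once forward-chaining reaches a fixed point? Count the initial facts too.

[1] (3) [IF small(b) and metal(d) THEN large(d)]; (5) [IF small(b) THEN mammal(d)]; (7) [IF swims(d) and stale(b) THEN active(c)]; (8) [IF cold(b) and has_feathers(c) THEN penguin(b)]. ⇒ new: large(d), mammal(d), active(c), penguin(b).
[2] (1) [IF penguin(b) and active(c) THEN approved(b)]; (4) [IF swims(d) and mammal(d) THEN green(b)]; (9) [IF large(d) and stale(b) THEN ready(b)]. ⇒ new: approved(b), green(b), ready(b).
[3] (2) [IF approved(b) and large(d) THEN wooden(b)]. ⇒ new: wooden(b).
[4] (6) [IF wooden(b) and visible(c) THEN signed(b)]. ⇒ new: signed(b).
Closure: {active(c), approved(b), blue(b), cold(b), flagged(b), green(b), has_feathers(c), large(d), mammal(d), metal(d), penguin(b), ready(b), red(d), signed(b), small(b), stale(b), swims(d), visible(c), wooden(b)} — 19 facts.

19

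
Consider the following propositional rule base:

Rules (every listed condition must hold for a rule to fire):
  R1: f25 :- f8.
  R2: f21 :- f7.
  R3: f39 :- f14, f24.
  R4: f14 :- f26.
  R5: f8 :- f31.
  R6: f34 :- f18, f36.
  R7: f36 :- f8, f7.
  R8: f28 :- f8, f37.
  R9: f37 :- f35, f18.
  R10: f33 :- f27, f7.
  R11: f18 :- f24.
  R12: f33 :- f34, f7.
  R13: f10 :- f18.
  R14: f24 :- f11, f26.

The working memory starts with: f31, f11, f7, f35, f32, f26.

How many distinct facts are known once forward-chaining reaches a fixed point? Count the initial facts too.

Round 1 — R2, R4, R5, R14, derive f21, f14, f8, f24.
Round 2 — R1, R3, R7, R11, derive f25, f39, f36, f18.
Round 3 — R6, R9, R13, derive f34, f37, f10.
Round 4 — R8, R12, derive f28, f33.
Closure: {f10, f11, f14, f18, f21, f24, f25, f26, f28, f31, f32, f33, f34, f35, f36, f37, f39, f7, f8} — 19 facts.

19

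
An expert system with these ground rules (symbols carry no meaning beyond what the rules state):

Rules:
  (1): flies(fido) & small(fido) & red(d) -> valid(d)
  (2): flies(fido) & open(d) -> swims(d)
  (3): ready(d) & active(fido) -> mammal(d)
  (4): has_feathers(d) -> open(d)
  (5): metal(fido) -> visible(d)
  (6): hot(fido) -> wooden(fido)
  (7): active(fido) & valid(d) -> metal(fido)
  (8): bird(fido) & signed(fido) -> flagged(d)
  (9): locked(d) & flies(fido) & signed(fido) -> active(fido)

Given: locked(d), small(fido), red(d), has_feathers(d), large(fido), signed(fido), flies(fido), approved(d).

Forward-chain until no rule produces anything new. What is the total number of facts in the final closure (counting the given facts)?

14

Round 1: (1) [flies(fido) & small(fido) & red(d) -> valid(d)]; (4) [has_feathers(d) -> open(d)]; (9) [locked(d) & flies(fido) & signed(fido) -> active(fido)]. Adds valid(d), open(d), active(fido).
Round 2: (2) [flies(fido) & open(d) -> swims(d)]; (7) [active(fido) & valid(d) -> metal(fido)]. Adds swims(d), metal(fido).
Round 3: (5) [metal(fido) -> visible(d)]. Adds visible(d).
Closure: {active(fido), approved(d), flies(fido), has_feathers(d), large(fido), locked(d), metal(fido), open(d), red(d), signed(fido), small(fido), swims(d), valid(d), visible(d)} — 14 facts.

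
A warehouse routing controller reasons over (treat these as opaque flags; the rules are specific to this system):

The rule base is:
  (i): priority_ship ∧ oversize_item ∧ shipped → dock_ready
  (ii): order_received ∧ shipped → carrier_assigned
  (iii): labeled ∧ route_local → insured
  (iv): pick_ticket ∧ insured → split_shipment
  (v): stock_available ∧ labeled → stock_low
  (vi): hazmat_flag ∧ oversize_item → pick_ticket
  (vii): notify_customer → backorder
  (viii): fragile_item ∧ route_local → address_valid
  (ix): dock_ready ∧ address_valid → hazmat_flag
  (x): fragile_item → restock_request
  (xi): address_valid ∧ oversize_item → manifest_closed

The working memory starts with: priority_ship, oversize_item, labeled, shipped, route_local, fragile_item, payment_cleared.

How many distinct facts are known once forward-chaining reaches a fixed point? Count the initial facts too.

15

Round 1 fires (i), (iii), (viii), (x), giving dock_ready, insured, address_valid, restock_request.
Round 2 fires (ix), (xi), giving hazmat_flag, manifest_closed.
Round 3 fires (vi), giving pick_ticket.
Round 4 fires (iv), giving split_shipment.
Closure: {address_valid, dock_ready, fragile_item, hazmat_flag, insured, labeled, manifest_closed, oversize_item, payment_cleared, pick_ticket, priority_ship, restock_request, route_local, shipped, split_shipment} — 15 facts.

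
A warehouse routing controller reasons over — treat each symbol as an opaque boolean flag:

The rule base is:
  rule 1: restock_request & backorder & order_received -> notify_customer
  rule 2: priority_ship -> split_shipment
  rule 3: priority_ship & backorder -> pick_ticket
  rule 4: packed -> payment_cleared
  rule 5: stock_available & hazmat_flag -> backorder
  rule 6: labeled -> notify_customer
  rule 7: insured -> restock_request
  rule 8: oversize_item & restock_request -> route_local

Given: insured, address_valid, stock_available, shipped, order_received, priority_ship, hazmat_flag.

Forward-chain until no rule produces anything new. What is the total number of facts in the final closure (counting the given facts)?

Round 1 fires rule 2, rule 5, rule 7, giving split_shipment, backorder, restock_request.
Round 2 fires rule 1, rule 3, giving notify_customer, pick_ticket.
Closure: {address_valid, backorder, hazmat_flag, insured, notify_customer, order_received, pick_ticket, priority_ship, restock_request, shipped, split_shipment, stock_available} — 12 facts.

12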